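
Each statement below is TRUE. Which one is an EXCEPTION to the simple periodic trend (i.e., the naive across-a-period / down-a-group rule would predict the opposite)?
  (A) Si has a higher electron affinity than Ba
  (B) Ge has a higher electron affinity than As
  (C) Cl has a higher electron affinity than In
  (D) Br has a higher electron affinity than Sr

(B)

The general trend: electron affinity increases across a period and decreases down a group.
(A) Si (period 3, group 14) vs Ba (period 6, group 2): the stated order agrees with the simple trend.
(B) Ge (period 4, group 14) vs As (period 4, group 15): the stated order contradicts the simple trend.
(C) Cl (period 3, group 17) vs In (period 5, group 13): the stated order agrees with the simple trend.
(D) Br (period 4, group 17) vs Sr (period 5, group 2): the stated order agrees with the simple trend.
The exception is (B): adding an electron to As's half-filled 4p³ is unfavourable, so Ge (4p²) has the more exothermic EA.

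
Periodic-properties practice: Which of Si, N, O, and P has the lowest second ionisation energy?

Si

Consider each +1 ion: Si⁺ still has 3 valence electrons; N⁺ still has 4 valence electrons; O⁺ still has 5 valence electrons; P⁺ still has 4 valence electrons.
All are still removing valence electrons, so compare the +1 ions as you would atoms: IE_2 generally rises across a period (higher Z_eff) and falls down a group (larger shell), subject to the usual subshell exceptions.
Valence configurations: Si⁺ [Ne]3s²3p¹, N⁺ [He]2s²2p², O⁺ [He]2s²2p³, P⁺ [Ne]3s²3p².
Approximate IE_2 values (kJ/mol): Si 1577, N 2856, O 3388, P 1907.
Putting it together, IE_2: Si < P < N < O.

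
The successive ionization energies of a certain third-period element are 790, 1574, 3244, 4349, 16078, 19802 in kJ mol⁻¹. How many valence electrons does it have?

4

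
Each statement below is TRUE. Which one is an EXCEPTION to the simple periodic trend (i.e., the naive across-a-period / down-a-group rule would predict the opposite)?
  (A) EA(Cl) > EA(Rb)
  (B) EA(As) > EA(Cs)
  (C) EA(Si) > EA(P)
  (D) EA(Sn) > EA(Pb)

(C)

The general trend: electron affinity increases across a period and decreases down a group.
(A) Cl (period 3, group 17) vs Rb (period 5, group 1): the stated order agrees with the simple trend.
(B) As (period 4, group 15) vs Cs (period 6, group 1): the stated order agrees with the simple trend.
(C) Si (period 3, group 14) vs P (period 3, group 15): the stated order contradicts the simple trend.
(D) Sn (period 5, group 14) vs Pb (period 6, group 14): the stated order agrees with the simple trend.
The exception is (C): adding an electron to P's half-filled 3p³ is unfavourable, so Si (3p²) has the more exothermic EA.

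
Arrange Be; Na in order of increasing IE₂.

Be < Na

After 1 electron has been removed, what remains? Be⁺ still has 1 valence electron; Na⁺ is the bare [Ne] core.
Pulling an electron out of a noble-gas core costs far more than removing a remaining valence electron, so Na sits at the high end of IE_2.
Tabulated IE_2 (kJ/mol): Be 1757, Na 4562.
Hence IE_2: Be < Na.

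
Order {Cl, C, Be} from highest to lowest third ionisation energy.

Be > C > Cl

Consider each +2 ion: Cl²⁺ still has 5 valence electrons; C²⁺ still has 2 valence electrons; Be²⁺ is the bare [He] core.
Core electrons are held far more tightly than valence electrons, so Be tops the IE_3 order.
Valence configurations: Cl²⁺ [Ne]3s²3p³, C²⁺ [He]2s².
Approximate IE_3 values (kJ/mol): Cl 3822, C 4620, Be 14849.
Hence IE_3: Cl < C < Be.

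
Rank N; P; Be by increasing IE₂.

The second ionization energy removes an electron from the +1 ion. For each element: N⁺ still has 4 valence electrons; P⁺ still has 4 valence electrons; Be⁺ still has 1 valence electron.
All are still removing valence electrons, so compare the +1 ions as you would atoms: IE_2 generally rises across a period (higher Z_eff) and falls down a group (larger shell), subject to the usual subshell exceptions.
Valence configurations: N⁺ [He]2s²2p², P⁺ [Ne]3s²3p², Be⁺ [He]2s¹.
Approximate IE_2 values (kJ/mol): N 2856, P 1907, Be 1757.
Putting it together, IE_2: Be < P < N.

Be < P < N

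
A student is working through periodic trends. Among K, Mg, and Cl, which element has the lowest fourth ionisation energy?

Cl

Consider each +3 ion: K³⁺ is already 2 electrons into the core; Mg³⁺ is already 1 electron into the core; Cl³⁺ still has 4 valence electrons.
Pulling an electron out of a noble-gas core costs far more than removing a remaining valence electron, so K and Mg sit at the high end of IE_4.
Approximate IE_4 values (kJ/mol): K 5877, Mg 10543, Cl 5159.
Overall IE_4 order: Cl < K < Mg.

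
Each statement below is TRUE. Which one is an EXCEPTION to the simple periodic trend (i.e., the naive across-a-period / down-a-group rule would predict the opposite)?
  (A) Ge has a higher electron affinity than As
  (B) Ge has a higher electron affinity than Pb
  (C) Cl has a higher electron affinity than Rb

(A)

The general trend: electron affinity increases across a period and decreases down a group.
(A) Ge (period 4, group 14) vs As (period 4, group 15): the stated order contradicts the simple trend.
(B) Ge (period 4, group 14) vs Pb (period 6, group 14): the stated order agrees with the simple trend.
(C) Cl (period 3, group 17) vs Rb (period 5, group 1): the stated order agrees with the simple trend.
The exception is (A): adding an electron to As's half-filled 4p³ is unfavourable, so Ge (4p²) has the more exothermic EA.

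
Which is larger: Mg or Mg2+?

Forming Mg2+ removes 2 electrons from Mg. Fewer electrons for the same nuclear charge means less shielding and a higher Z_eff on the remaining electrons, and for main-group metals the entire outer shell is lost.
A cation is smaller than its parent atom: Mg2+ < Mg.

Mg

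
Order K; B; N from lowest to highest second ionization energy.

B < N < K

The second ionization energy removes an electron from the +1 ion. For each element: K⁺ is the bare [Ar] core; B⁺ still has 2 valence electrons; N⁺ still has 4 valence electrons.
Breaking into a closed-shell core is much more expensive than removing a leftover valence electron — K has the largest IE_2 here.
Valence configurations: B⁺ [He]2s², N⁺ [He]2s²2p².
Approximate IE_2 values (kJ/mol): K 3052, B 2427, N 2856.
Putting it together, IE_2: B < N < K.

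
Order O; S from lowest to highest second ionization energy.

The second ionization energy removes an electron from the +1 ion. For each element: O⁺ still has 5 valence electrons; S⁺ still has 5 valence electrons.
All are still removing valence electrons, so compare the +1 ions as you would atoms: IE_2 generally rises across a period (higher Z_eff) and falls down a group (larger shell), subject to the usual subshell exceptions.
Valence configurations: O⁺ [He]2s²2p³, S⁺ [Ne]3s²3p³.
The numbers (kJ/mol): O 3388, S 2252.
Putting it together, IE_2: S < O.

S < O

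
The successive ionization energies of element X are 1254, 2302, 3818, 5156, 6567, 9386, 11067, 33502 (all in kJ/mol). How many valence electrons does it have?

7

Look for the largest jump between consecutive ionization energies: IE8/IE7 ≈ 3.0, far larger than any earlier ratio.
That jump marks the point where a core electron is being removed. So the atom has 7 valence electrons.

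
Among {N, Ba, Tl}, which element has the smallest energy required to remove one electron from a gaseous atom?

N is in period 2, group 15; Ba is in period 6, group 2; Tl is in period 6, group 13.
IE₁ increases left→right with effective nuclear charge and decreases top→bottom as the valence shell moves farther out.
These span different periods and groups, so the two trends combine.
Tl > Ba: both are in period 6; the period trend gives Tl the larger value.
N > Tl: relative to Tl, both the across-period and down-group shifts push N's first ionization energy up.
Tabulated first ionization energy (kJ/mol): N 1402, Ba 503, Tl 589.
The smallest energy required to remove one electron from a gaseous atom among these belongs to Ba.

Ba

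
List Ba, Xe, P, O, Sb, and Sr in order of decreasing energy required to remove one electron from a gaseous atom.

O is in period 2, group 16; P is in period 3, group 15; Sr is in period 5, group 2; Sb is in period 5, group 15; Xe is in period 5, group 18; Ba is in period 6, group 2.
Across a period the outer electron is held more tightly (higher IE₁); down a group it sits in a higher shell, more shielded, and comes off more easily.
Here both period and group differ, so the two effects have to be weighed against each other.
Sr > Ba: they share group 2; the group trend gives Sr the larger value.
Sb > Sr: both are in period 5; the period trend gives Sb the larger value.
P > Sb: they share group 15; the group trend gives P the larger value.
Xe > P: period and group pull opposite ways; the across-period shift dominates (1170 vs 1012 kJ/mol).
O > Xe: the two effects oppose for this pair; the down-group effect wins (1314 vs 1170 kJ/mol).
Approximate values (kJ/mol): O 1314, P 1012, Sr 550, Sb 831, Xe 1170, Ba 503.
So from highest to lowest: O > Xe > P > Sb > Sr > Ba.

O > Xe > P > Sb > Sr > Ba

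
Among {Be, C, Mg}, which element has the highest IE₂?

IE_2 is the cost of taking one more electron from the +1 cation: Be⁺ still has 1 valence electron; C⁺ still has 3 valence electrons; Mg⁺ still has 1 valence electron.
All are still removing valence electrons, so compare the +1 ions as you would atoms: IE_2 generally rises across a period (higher Z_eff) and falls down a group (larger shell), subject to the usual subshell exceptions.
Valence configurations: Be⁺ [He]2s¹, C⁺ [He]2s²2p¹, Mg⁺ [Ne]3s¹.
Approximate IE_2 values (kJ/mol): Be 1757, C 2353, Mg 1451.
Overall IE_2 order: Mg < Be < C.

C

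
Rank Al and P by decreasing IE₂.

The second ionization energy removes an electron from the +1 ion. For each element: Al⁺ still has 2 valence electrons; P⁺ still has 4 valence electrons.
All are still removing valence electrons, so compare the +1 ions as you would atoms: IE_2 generally rises across a period (higher Z_eff) and falls down a group (larger shell), subject to the usual subshell exceptions.
Valence configurations: Al⁺ [Ne]3s², P⁺ [Ne]3s²3p².
Tabulated IE_2 (kJ/mol): Al 1817, P 1907.
Overall IE_2 order: Al < P.

P > Al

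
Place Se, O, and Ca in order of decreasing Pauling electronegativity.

O > Se > Ca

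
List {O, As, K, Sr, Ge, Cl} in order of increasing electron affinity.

Sr < K < As < Ge < O < Cl

O is in period 2, group 16; Cl is in period 3, group 17; K is in period 4, group 1; Ge is in period 4, group 14; As is in period 4, group 15; Sr is in period 5, group 2.
EA tends to increase across a period and decrease down a group, though the pattern is less regular than for IE or radius.
Neither a single period nor a single group — weigh both effects.
K > Sr: period and group pull opposite ways; the down-group shift dominates (48 vs 5 kJ/mol).
As > K: both are in period 4; the period trend gives As the larger value.
Ge > As: this pair runs against the simple trend — see the exception note.
O > Ge: both effects reinforce here, so O is clearly the higher of the two.
Cl > O: the two effects oppose for this pair; the across-period effect wins (349 vs 141 kJ/mol).
Note the exception: Ge has a higher electron affinity than As, contrary to the simple trend — adding an electron to As's half-filled 4p³ is unfavourable, so Ge (4p²) has the more exothermic EA.
For reference (kJ/mol): O 141, Cl 349, K 48, Ge 119, As 78, Sr 5.
So from lowest to highest: Sr < K < As < Ge < O < Cl.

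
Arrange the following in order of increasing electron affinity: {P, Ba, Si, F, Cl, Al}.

Adding an electron releases more energy for atoms nearer the top right (short of the noble gases).
Neither a single period nor a single group — weigh both effects.
Al > Ba: both effects reinforce here, so Al is clearly the higher of the two.
P > Al: P lies to the right of Al in period 3, so the across-period effect alone puts P higher.
Si > P: this pair runs against the simple trend — see the exception note.
F > Si: both effects reinforce here, so F is clearly the higher of the two.
Cl > F: this pair runs against the simple trend — see the exception note.
Note the exception: Si has a higher electron affinity than P, contrary to the simple trend — adding an electron to P's half-filled 3p³ is unfavourable, so Si (3p²) has the more exothermic EA.
Note the exception: Cl has a higher electron affinity than F, contrary to the simple trend — F's small 2p subshell makes the incoming electron feel strong e⁻–e⁻ repulsion, so Cl actually releases more energy on gaining an electron.
Tabulated electron affinity (kJ/mol): F 328, Al 42, Si 134, P 72, Cl 349, Ba 14.
So from lowest to highest: Ba < Al < P < Si < F < Cl.

Ba < Al < P < Si < F < Cl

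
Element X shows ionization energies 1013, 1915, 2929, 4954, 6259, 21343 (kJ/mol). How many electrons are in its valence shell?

Look for the largest jump between consecutive ionization energies: IE6/IE5 ≈ 3.4, far larger than any earlier ratio.
That jump marks the point where a core electron is being removed. So the atom has 5 valence electrons.

5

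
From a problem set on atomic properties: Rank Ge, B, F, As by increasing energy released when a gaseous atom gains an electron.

B < As < Ge < F

Electron affinity generally becomes more exothermic across a period toward the halogens and less exothermic down a group.
Neither a single period nor a single group — weigh both effects.
As > B: period and group pull opposite ways; the across-period shift dominates (78 vs 27 kJ/mol).
Ge > As: this pair runs against the simple trend — see the exception note.
F > Ge: both effects reinforce here, so F is clearly the higher of the two.
Note the exception: Ge has a higher electron affinity than As, contrary to the simple trend — adding an electron to As's half-filled 4p³ is unfavourable, so Ge (4p²) has the more exothermic EA.
Approximate values (kJ/mol): B 27, F 328, Ge 119, As 78.
So from lowest to highest: B < As < Ge < F.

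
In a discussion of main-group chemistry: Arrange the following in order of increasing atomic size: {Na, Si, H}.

H < Si < Na

H is in period 1, group 1; Na is in period 3, group 1; Si is in period 3, group 14.
Atomic radius shrinks across a period as nuclear charge pulls the same shell inward, and grows down a group as new shells are added.
Here both period and group differ, so the two effects have to be weighed against each other.
Si > H: period and group pull opposite ways; the down-group shift dominates (116 vs 32 pm).
Na > Si: both are in period 3; the period trend gives Na the larger value.
For reference (pm): H 32, Na 155, Si 116.
So from smallest to largest: H < Si < Na.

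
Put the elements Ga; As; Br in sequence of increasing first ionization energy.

Ga, As, Br

Ga is in period 4, group 13; As is in period 4, group 15; Br is in period 4, group 17.
First ionization energy rises across a period (greater Z_eff holds electrons more tightly) and falls down a group (valence electrons are farther from the nucleus).
All lie in period 4, so first ionization energy increases left to right.
So from lowest to highest: Ga < As < Br.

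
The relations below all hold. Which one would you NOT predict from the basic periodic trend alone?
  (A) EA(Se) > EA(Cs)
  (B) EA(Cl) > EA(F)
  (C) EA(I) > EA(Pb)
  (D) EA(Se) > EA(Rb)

(B)

The general trend: electron affinity increases across a period and decreases down a group.
(A) Se (period 4, group 16) vs Cs (period 6, group 1): the stated order agrees with the simple trend.
(B) Cl (period 3, group 17) vs F (period 2, group 17): the stated order contradicts the simple trend.
(C) I (period 5, group 17) vs Pb (period 6, group 14): the stated order agrees with the simple trend.
(D) Se (period 4, group 16) vs Rb (period 5, group 1): the stated order agrees with the simple trend.
The exception is (B): F's small 2p subshell makes the incoming electron feel strong e⁻–e⁻ repulsion, so Cl actually releases more energy on gaining an electron.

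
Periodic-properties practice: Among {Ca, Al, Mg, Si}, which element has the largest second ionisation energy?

Al

The second ionization energy removes an electron from the +1 ion. For each element: Ca⁺ still has 1 valence electron; Al⁺ still has 2 valence electrons; Mg⁺ still has 1 valence electron; Si⁺ still has 3 valence electrons.
All are still removing valence electrons, so compare the +1 ions as you would atoms: IE_2 generally rises across a period (higher Z_eff) and falls down a group (larger shell), subject to the usual subshell exceptions.
Valence configurations: Ca⁺ [Ar]4s¹, Al⁺ [Ne]3s², Mg⁺ [Ne]3s¹, Si⁺ [Ne]3s²3p¹.
Si⁺ loses a lone 3p electron whereas Al⁺ must break into a filled 3s² pair, so IE_2(Al) > IE_2(Si) even though Si has the higher nuclear charge.
The numbers (kJ/mol): Ca 1145, Al 1817, Mg 1451, Si 1577.
Hence IE_2: Ca < Mg < Si < Al.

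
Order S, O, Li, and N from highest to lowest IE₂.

Li > O > N > S

After 1 electron has been removed, what remains? S⁺ still has 5 valence electrons; O⁺ still has 5 valence electrons; Li⁺ is the bare [He] core; N⁺ still has 4 valence electrons.
Pulling an electron out of a noble-gas core costs far more than removing a remaining valence electron, so Li sits at the high end of IE_2.
Valence configurations: S⁺ [Ne]3s²3p³, O⁺ [He]2s²2p³, N⁺ [He]2s²2p².
Approximate IE_2 values (kJ/mol): S 2252, O 3388, Li 7298, N 2856.
Hence IE_2: S < N < O < Li.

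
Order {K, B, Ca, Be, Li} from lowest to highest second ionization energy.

Ca < Be < B < K < Li

Consider each +1 ion: K⁺ is the bare [Ar] core; B⁺ still has 2 valence electrons; Ca⁺ still has 1 valence electron; Be⁺ still has 1 valence electron; Li⁺ is the bare [He] core.
Pulling an electron out of a noble-gas core costs far more than removing a remaining valence electron, so K and Li sit at the high end of IE_2.
Valence configurations: B⁺ [He]2s², Ca⁺ [Ar]4s¹, Be⁺ [He]2s¹.
Tabulated IE_2 (kJ/mol): K 3052, B 2427, Ca 1145, Be 1757, Li 7298.
Putting it together, IE_2: Ca < Be < B < K < Li.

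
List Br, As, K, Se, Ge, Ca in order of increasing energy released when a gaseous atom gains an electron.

K is in period 4, group 1; Ca is in period 4, group 2; Ge is in period 4, group 14; As is in period 4, group 15; Se is in period 4, group 16; Br is in period 4, group 17.
Adding an electron releases more energy for atoms nearer the top right (short of the noble gases).
All lie in period 4; the across-period trend (electron affinity increases left to right) applies, with the exception below.
Note the exception: K has a higher electron affinity than Ca, contrary to the simple trend — adding an electron to Ca (ns²) has to open a new, higher-energy np subshell, which is unfavourable.
Note the exception: Ge has a higher electron affinity than As, contrary to the simple trend — adding an electron to As's half-filled 4p³ is unfavourable, so Ge (4p²) has the more exothermic EA.
For reference (kJ/mol): K 48, Ca 2, Ge 119, As 78, Se 195, Br 325.
So from lowest to highest: Ca < K < As < Ge < Se < Br.

Ca < K < As < Ge < Se < Br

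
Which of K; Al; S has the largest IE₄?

After 3 electrons have been removed, what remains? K³⁺ is already 2 electrons into the core; Al³⁺ is the bare [Ne] core; S³⁺ still has 3 valence electrons.
Core electrons are held far more tightly than valence electrons, so K and Al top the IE_4 order.
Tabulated IE_4 (kJ/mol): K 5877, Al 11577, S 4556.
Hence IE_4: S < K < Al.

Al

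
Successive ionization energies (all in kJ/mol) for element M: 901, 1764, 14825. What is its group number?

Look for the largest jump between consecutive ionization energies: IE3/IE2 ≈ 8.4, far larger than any earlier ratio.
That jump marks the point where a core electron is being removed. So the atom has 2 valence electrons.
A main-group element with 2 valence electrons is in group 2.

Group 2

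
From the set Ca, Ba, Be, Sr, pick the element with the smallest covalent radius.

Moving right in a period, electrons are added to the same shell under a stronger nuclear pull, so atoms get smaller; moving down, a new shell is opened and atoms get larger.
All are in group 2, so atomic radius increases down the group.
The smallest covalent radius among these belongs to Be.

Be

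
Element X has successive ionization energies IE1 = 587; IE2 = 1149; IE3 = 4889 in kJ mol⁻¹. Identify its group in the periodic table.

Group 2

Look for the largest jump between consecutive ionization energies: IE3/IE2 ≈ 4.3, far larger than any earlier ratio.
That jump marks the point where a core electron is being removed. So the atom has 2 valence electrons.
A main-group element with 2 valence electrons is in group 2.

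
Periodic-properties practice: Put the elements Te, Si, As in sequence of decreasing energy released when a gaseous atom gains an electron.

Si is in period 3, group 14; As is in period 4, group 15; Te is in period 5, group 16.
Electron affinity generally becomes more exothermic across a period toward the halogens and less exothermic down a group.
These sit on a diagonal, where the across-period and down-group effects partly cancel.
Si > As: period and group pull opposite ways; the down-group shift dominates (134 vs 78 kJ/mol).
Te > Si: the two effects oppose for this pair; the across-period effect wins (190 vs 134 kJ/mol).
For reference (kJ/mol): Si 134, As 78, Te 190.
So from highest to lowest: Te > Si > As.

Te > Si > As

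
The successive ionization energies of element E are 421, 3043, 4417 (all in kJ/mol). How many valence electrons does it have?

Look for the largest jump between consecutive ionization energies: IE2/IE1 ≈ 7.2, far larger than any earlier ratio.
That jump marks the point where a core electron is being removed. So the atom has 1 valence electron.

1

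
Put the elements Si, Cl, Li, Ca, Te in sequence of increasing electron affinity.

Li is in period 2, group 1; Si is in period 3, group 14; Cl is in period 3, group 17; Ca is in period 4, group 2; Te is in period 5, group 16.
EA tends to increase across a period and decrease down a group, though the pattern is less regular than for IE or radius.
These span different periods and groups, so the two trends combine.
Li > Ca: period and group pull opposite ways; the down-group shift dominates (60 vs 2 kJ/mol).
Si > Li: period and group pull opposite ways; the across-period shift dominates (134 vs 60 kJ/mol).
Te > Si: period and group pull opposite ways; the across-period shift dominates (190 vs 134 kJ/mol).
Cl > Te: both effects reinforce here, so Cl is clearly the higher of the two.
For reference (kJ/mol): Li 60, Si 134, Cl 349, Ca 2, Te 190.
So from lowest to highest: Ca < Li < Si < Te < Cl.

Ca < Li < Si < Te < Cl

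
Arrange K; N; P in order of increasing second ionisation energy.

P < N < K

After 1 electron has been removed, what remains? K⁺ is the bare [Ar] core; N⁺ still has 4 valence electrons; P⁺ still has 4 valence electrons.
Core electrons are held far more tightly than valence electrons, so K tops the IE_2 order.
Valence configurations: N⁺ [He]2s²2p², P⁺ [Ne]3s²3p².
Tabulated IE_2 (kJ/mol): K 3052, N 2856, P 1907.
Overall IE_2 order: P < N < K.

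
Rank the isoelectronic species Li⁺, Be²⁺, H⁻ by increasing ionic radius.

Be²⁺, Li⁺, H⁻

All of these have 2 electrons, so size is governed by nuclear charge alone: the more protons, the stronger the pull on the same electron cloud, and the smaller the ion.
Nuclear charges: Be²⁺ (Z=4), Li⁺ (Z=3), H⁻ (Z=1).
Smallest to largest: Be²⁺ < Li⁺ < H⁻.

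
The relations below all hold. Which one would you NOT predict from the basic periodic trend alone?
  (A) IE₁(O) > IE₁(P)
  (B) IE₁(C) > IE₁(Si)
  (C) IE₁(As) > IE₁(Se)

(C)

The general trend: IE₁ increases across a period and decreases down a group.
(A) O (period 2, group 16) vs P (period 3, group 15): the stated order agrees with the simple trend.
(B) C (period 2, group 14) vs Si (period 3, group 14): the stated order agrees with the simple trend.
(C) As (period 4, group 15) vs Se (period 4, group 16): the stated order contradicts the simple trend.
The exception is (C): Se (4p⁴) ionizes more easily than half-filled As (4p³).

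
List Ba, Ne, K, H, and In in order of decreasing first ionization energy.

Ne > H > In > Ba > K

First ionization energy rises across a period (greater Z_eff holds electrons more tightly) and falls down a group (valence electrons are farther from the nucleus).
Here both period and group differ, so the two effects have to be weighed against each other.
Ba > K: period and group pull opposite ways; the across-period shift dominates (503 vs 419 kJ/mol).
In > Ba: both effects reinforce here, so In is clearly the higher of the two.
H > In: period and group pull opposite ways; the down-group shift dominates (1312 vs 558 kJ/mol).
Ne > H: the two effects oppose for this pair; the across-period effect wins (2081 vs 1312 kJ/mol).
Tabulated first ionization energy (kJ/mol): H 1312, Ne 2081, K 419, In 558, Ba 503.
So from highest to lowest: Ne > H > In > Ba > K.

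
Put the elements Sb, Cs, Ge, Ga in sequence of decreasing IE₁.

First ionization energy rises across a period (greater Z_eff holds electrons more tightly) and falls down a group (valence electrons are farther from the nucleus).
Here both period and group differ, so the two effects have to be weighed against each other.
Ga > Cs: both effects reinforce here, so Ga is clearly the higher of the two.
Ge > Ga: Ge lies to the right of Ga in period 4, so the across-period effect alone puts Ge higher.
Sb > Ge: period and group pull opposite ways; the across-period shift dominates (831 vs 762 kJ/mol).
Tabulated first ionization energy (kJ/mol): Ga 579, Ge 762, Sb 831, Cs 376.
So from highest to lowest: Sb > Ge > Ga > Cs.

Sb > Ge > Ga > Cs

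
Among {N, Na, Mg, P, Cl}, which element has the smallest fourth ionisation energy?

IE_4 is the cost of taking one more electron from the +3 cation: N³⁺ still has 2 valence electrons; Na³⁺ is already 2 electrons into the core; Mg³⁺ is already 1 electron into the core; P³⁺ still has 2 valence electrons; Cl³⁺ still has 4 valence electrons.
Core electrons are held far more tightly than valence electrons, so Na and Mg top the IE_4 order.
Valence configurations: N³⁺ [He]2s², P³⁺ [Ne]3s², Cl³⁺ [Ne]3s²3p².
Approximate IE_4 values (kJ/mol): N 7475, Na 9543, Mg 10543, P 4964, Cl 5159.
Overall IE_4 order: P < Cl < N < Na < Mg.

P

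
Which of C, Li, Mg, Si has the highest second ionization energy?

Li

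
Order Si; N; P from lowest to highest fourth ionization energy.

Si, P, N

IE_4 is the cost of taking one more electron from the +3 cation: Si³⁺ still has 1 valence electron; N³⁺ still has 2 valence electrons; P³⁺ still has 2 valence electrons.
All are still removing valence electrons, so compare the +3 ions as you would atoms: IE_4 generally rises across a period (higher Z_eff) and falls down a group (larger shell), subject to the usual subshell exceptions.
Valence configurations: Si³⁺ [Ne]3s¹, N³⁺ [He]2s², P³⁺ [Ne]3s².
Approximate IE_4 values (kJ/mol): Si 4356, N 7475, P 4964.
Hence IE_4: Si < P < N.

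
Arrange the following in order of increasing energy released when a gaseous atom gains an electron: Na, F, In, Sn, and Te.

In < Na < Sn < Te < F

Atoms with high Z_eff and room in the valence shell (especially the halogens) have the most exothermic electron affinities.
These span different periods and groups, so the two trends combine.
Na > In: period and group pull opposite ways; the down-group shift dominates (53 vs 29 kJ/mol).
Sn > Na: period and group pull opposite ways; the across-period shift dominates (107 vs 53 kJ/mol).
Te > Sn: Te lies to the right of Sn in period 5, so the across-period effect alone puts Te higher.
F > Te: relative to Te, both the across-period and down-group shifts push F's electron affinity up.
For reference (kJ/mol): F 328, Na 53, In 29, Sn 107, Te 190.
So from lowest to highest: In < Na < Sn < Te < F.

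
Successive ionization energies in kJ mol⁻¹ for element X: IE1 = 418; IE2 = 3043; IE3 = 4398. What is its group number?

Group 1

Look for the largest jump between consecutive ionization energies: IE2/IE1 ≈ 7.3, far larger than any earlier ratio.
That jump marks the point where a core electron is being removed. So the atom has 1 valence electron.
A main-group element with 1 valence electron is in group 1.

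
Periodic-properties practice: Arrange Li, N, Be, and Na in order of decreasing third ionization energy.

Be, Li, Na, N

IE_3 is the cost of taking one more electron from the +2 cation: Li²⁺ is already 1 electron into the core; N²⁺ still has 3 valence electrons; Be²⁺ is the bare [He] core; Na²⁺ is already 1 electron into the core.
Pulling an electron out of a noble-gas core costs far more than removing a remaining valence electron, so Na, Li and Be sit at the high end of IE_3.
Tabulated IE_3 (kJ/mol): Li 11815, N 4578, Be 14849, Na 6910.
Putting it together, IE_3: N < Na < Li < Be.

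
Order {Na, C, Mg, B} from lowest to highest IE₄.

C, Na, Mg, B

After 3 electrons have been removed, what remains? Na³⁺ is already 2 electrons into the core; C³⁺ still has 1 valence electron; Mg³⁺ is already 1 electron into the core; B³⁺ is the bare [He] core.
Core electrons are held far more tightly than valence electrons, so Na, Mg and B top the IE_4 order.
Approximate IE_4 values (kJ/mol): Na 9543, C 6223, Mg 10543, B 25026.
Hence IE_4: C < Na < Mg < B.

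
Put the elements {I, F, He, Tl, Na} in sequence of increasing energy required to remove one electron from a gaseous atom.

Na < Tl < I < F < He

Across a period the outer electron is held more tightly (higher IE₁); down a group it sits in a higher shell, more shielded, and comes off more easily.
Neither a single period nor a single group — weigh both effects.
Tl > Na: the two effects oppose for this pair; the across-period effect wins (589 vs 496 kJ/mol).
I > Tl: both effects reinforce here, so I is clearly the higher of the two.
F > I: they share group 17; the group trend gives F the larger value.
He > F: relative to F, both the across-period and down-group shifts push He's first ionization energy up.
Tabulated first ionization energy (kJ/mol): He 2372, F 1681, Na 496, I 1008, Tl 589.
So from lowest to highest: Na < Tl < I < F < He.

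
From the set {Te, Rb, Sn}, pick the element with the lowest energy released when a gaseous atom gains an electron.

Rb

Rb is in period 5, group 1; Sn is in period 5, group 14; Te is in period 5, group 16.
Adding an electron releases more energy for atoms nearer the top right (short of the noble gases).
All lie in period 5, so electron affinity increases left to right.
The lowest energy released when a gaseous atom gains an electron among these belongs to Rb.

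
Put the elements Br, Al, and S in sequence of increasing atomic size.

S, Br, Al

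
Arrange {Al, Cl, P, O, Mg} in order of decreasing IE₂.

O, Cl, P, Al, Mg

IE_2 is the cost of taking one more electron from the +1 cation: Al⁺ still has 2 valence electrons; Cl⁺ still has 6 valence electrons; P⁺ still has 4 valence electrons; O⁺ still has 5 valence electrons; Mg⁺ still has 1 valence electron.
All are still removing valence electrons, so compare the +1 ions as you would atoms: IE_2 generally rises across a period (higher Z_eff) and falls down a group (larger shell), subject to the usual subshell exceptions.
Valence configurations: Al⁺ [Ne]3s², Cl⁺ [Ne]3s²3p⁴, P⁺ [Ne]3s²3p², O⁺ [He]2s²2p³, Mg⁺ [Ne]3s¹.
The numbers (kJ/mol): Al 1817, Cl 2298, P 1907, O 3388, Mg 1451.
Hence IE_2: Mg < Al < P < Cl < O.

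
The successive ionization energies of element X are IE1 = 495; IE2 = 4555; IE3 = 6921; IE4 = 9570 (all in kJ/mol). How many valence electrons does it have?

Look for the largest jump between consecutive ionization energies: IE2/IE1 ≈ 9.2, far larger than any earlier ratio.
That jump marks the point where a core electron is being removed. So the atom has 1 valence electron.

1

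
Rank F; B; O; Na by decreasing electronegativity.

F > O > B > Na

B is in period 2, group 13; O is in period 2, group 16; F is in period 2, group 17; Na is in period 3, group 1.
Smaller atoms with higher effective nuclear charge are more electronegative.
Here both period and group differ, so the two effects have to be weighed against each other.
B > Na: both effects reinforce here, so B is clearly the higher of the two.
O > B: O lies to the right of B in period 2, so the across-period effect alone puts O higher.
F > O: F lies to the right of O in period 2, so the across-period effect alone puts F higher.
Tabulated electronegativity (Pauling): B 2.04, O 3.44, F 3.98, Na 0.93.
So from highest to lowest: F > O > B > Na.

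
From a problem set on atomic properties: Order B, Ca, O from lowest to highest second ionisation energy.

After 1 electron has been removed, what remains? B⁺ still has 2 valence electrons; Ca⁺ still has 1 valence electron; O⁺ still has 5 valence electrons.
All are still removing valence electrons, so compare the +1 ions as you would atoms: IE_2 generally rises across a period (higher Z_eff) and falls down a group (larger shell), subject to the usual subshell exceptions.
Valence configurations: B⁺ [He]2s², Ca⁺ [Ar]4s¹, O⁺ [He]2s²2p³.
The numbers (kJ/mol): B 2427, Ca 1145, O 3388.
Putting it together, IE_2: Ca < B < O.

Ca < B < O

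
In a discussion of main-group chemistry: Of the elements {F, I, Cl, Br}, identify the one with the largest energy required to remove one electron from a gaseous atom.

F is in period 2, group 17; Cl is in period 3, group 17; Br is in period 4, group 17; I is in period 5, group 17.
Removing the outermost electron gets harder across a period and easier down a group.
All are in group 17, so first ionization energy increases up the group.
The largest energy required to remove one electron from a gaseous atom among these belongs to F.

F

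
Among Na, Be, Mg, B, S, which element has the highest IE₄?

Consider each +3 ion: Na³⁺ is already 2 electrons into the core; Be³⁺ is already 1 electron into the core; Mg³⁺ is already 1 electron into the core; B³⁺ is the bare [He] core; S³⁺ still has 3 valence electrons.
Pulling an electron out of a noble-gas core costs far more than removing a remaining valence electron, so Na, Mg, Be and B sit at the high end of IE_4.
The numbers (kJ/mol): Na 9543, Be 21007, Mg 10543, B 25026, S 4556.
Hence IE_4: S < Na < Mg < Be < B.

B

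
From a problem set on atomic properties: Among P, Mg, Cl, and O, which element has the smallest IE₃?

P

After 2 electrons have been removed, what remains? P²⁺ still has 3 valence electrons; Mg²⁺ is the bare [Ne] core; Cl²⁺ still has 5 valence electrons; O²⁺ still has 4 valence electrons.
Core electrons are held far more tightly than valence electrons, so Mg tops the IE_3 order.
Valence configurations: P²⁺ [Ne]3s²3p¹, Cl²⁺ [Ne]3s²3p³, O²⁺ [He]2s²2p².
Approximate IE_3 values (kJ/mol): P 2914, Mg 7733, Cl 3822, O 5300.
So the third ionization energies run P < Cl < O < Mg.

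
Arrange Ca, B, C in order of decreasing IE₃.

Ca > C > B

Consider each +2 ion: Ca²⁺ is the bare [Ar] core; B²⁺ still has 1 valence electron; C²⁺ still has 2 valence electrons.
Breaking into a closed-shell core is much more expensive than removing a leftover valence electron — Ca has the largest IE_3 here.
Valence configurations: B²⁺ [He]2s¹, C²⁺ [He]2s².
Approximate IE_3 values (kJ/mol): Ca 4912, B 3660, C 4620.
Putting it together, IE_3: B < C < Ca.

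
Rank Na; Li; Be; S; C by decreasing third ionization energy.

Be, Li, Na, C, S

Consider each +2 ion: Na²⁺ is already 1 electron into the core; Li²⁺ is already 1 electron into the core; Be²⁺ is the bare [He] core; S²⁺ still has 4 valence electrons; C²⁺ still has 2 valence electrons.
Breaking into a closed-shell core is much more expensive than removing a leftover valence electron — Na, Li and Be have the largest IE_3 here.
Valence configurations: S²⁺ [Ne]3s²3p², C²⁺ [He]2s².
Approximate IE_3 values (kJ/mol): Na 6910, Li 11815, Be 14849, S 3357, C 4620.
So the third ionization energies run S < C < Na < Li < Be.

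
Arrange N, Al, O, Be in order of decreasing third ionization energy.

Be, O, N, Al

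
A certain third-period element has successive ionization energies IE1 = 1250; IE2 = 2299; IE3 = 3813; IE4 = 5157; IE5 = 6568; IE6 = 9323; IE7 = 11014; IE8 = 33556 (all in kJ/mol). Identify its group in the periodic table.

Group 17

Look for the largest jump between consecutive ionization energies: IE8/IE7 ≈ 3.0, far larger than any earlier ratio.
That jump marks the point where a core electron is being removed. So the atom has 7 valence electrons.
A main-group element with 7 valence electrons is in group 17.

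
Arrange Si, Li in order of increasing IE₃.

Si < Li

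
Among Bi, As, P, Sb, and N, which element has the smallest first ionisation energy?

N is in period 2, group 15; P is in period 3, group 15; As is in period 4, group 15; Sb is in period 5, group 15; Bi is in period 6, group 15.
IE₁ increases left→right with effective nuclear charge and decreases top→bottom as the valence shell moves farther out.
All are in group 15, so first ionization energy increases up the group.
The smallest first ionisation energy among these belongs to Bi.

Bi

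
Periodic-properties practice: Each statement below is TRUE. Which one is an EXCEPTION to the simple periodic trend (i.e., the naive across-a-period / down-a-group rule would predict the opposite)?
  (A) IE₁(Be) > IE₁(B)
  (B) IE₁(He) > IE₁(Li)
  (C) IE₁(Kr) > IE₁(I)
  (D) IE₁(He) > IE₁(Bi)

The general trend: first ionisation energy increases across a period and decreases down a group.
(A) Be (period 2, group 2) vs B (period 2, group 13): the stated order contradicts the simple trend.
(B) He (period 1, group 18) vs Li (period 2, group 1): the stated order agrees with the simple trend.
(C) Kr (period 4, group 18) vs I (period 5, group 17): the stated order agrees with the simple trend.
(D) He (period 1, group 18) vs Bi (period 6, group 15): the stated order agrees with the simple trend.
The exception is (A): removing B's lone 2p electron is easier than breaking Be's filled 2s².

(A)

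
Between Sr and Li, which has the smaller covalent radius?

Li is in period 2, group 1; Sr is in period 5, group 2.
Radius decreases left→right (rising Z_eff, same n) and increases top→bottom (higher n).
These span different periods and groups, so the two trends combine.
Sr > Li: period and group pull opposite ways; the down-group shift dominates (185 vs 133 pm).
For reference (pm): Li 133, Sr 185.
So Li has the smaller covalent radius (Li < Sr).

Li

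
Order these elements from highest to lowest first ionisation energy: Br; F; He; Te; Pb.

He > F > Br > Te > Pb

He is in period 1, group 18; F is in period 2, group 17; Br is in period 4, group 17; Te is in period 5, group 16; Pb is in period 6, group 14.
Across a period the outer electron is held more tightly (higher IE₁); down a group it sits in a higher shell, more shielded, and comes off more easily.
Neither a single period nor a single group — weigh both effects.
Te > Pb: both effects reinforce here, so Te is clearly the higher of the two.
Br > Te: relative to Te, both the across-period and down-group shifts push Br's first ionization energy up.
F > Br: F sits above Br in group 17, so the down-group effect alone puts F higher.
He > F: relative to F, both the across-period and down-group shifts push He's first ionization energy up.
Tabulated first ionization energy (kJ/mol): He 2372, F 1681, Br 1140, Te 869, Pb 716.
So from highest to lowest: He > F > Br > Te > Pb.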